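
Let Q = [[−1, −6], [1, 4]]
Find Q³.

tr Q = 3 and det Q = 2, so the characteristic polynomial is λ² − (3)λ + (2) with roots 1 and 2.
Eigenvectors give P = [[−3, −2], [1, 1]] with P⁻¹ = [[−1, −2], [1, 3]], and Q = P·diag(1, 2)·P⁻¹.
Then Q³ = P·diag(1, 8)·P⁻¹ = [[−3, −16], [1, 8]] · [[−1, −2], [1, 3]] = [[−13, −42], [7, 22]].

[[−13, −42], [7, 22]]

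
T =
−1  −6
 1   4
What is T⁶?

[[−125, −378], [63, 190]]

tr T = 3 and det T = 2, so the characteristic polynomial is λ² − (3)λ + (2) with roots 1 and 2.
Eigenvectors give P = [[3, −2], [−1, 1]] with P⁻¹ = [[1, 2], [1, 3]], and T = P·diag(1, 2)·P⁻¹.
Then T⁶ = P·diag(1, 64)·P⁻¹ = [[3, −128], [−1, 64]] · [[1, 2], [1, 3]] = [[−125, −378], [63, 190]].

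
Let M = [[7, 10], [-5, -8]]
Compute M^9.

[[20707, 40390], [-20195, -39878]]

tr M = -1 and det M = -6, so the characteristic polynomial is λ² − (-1)λ + (-6) with roots -3 and 2.
Eigenvectors give P = [[-1, -2], [1, 1]] with P⁻¹ = [[1, 2], [-1, -1]], and M = P·diag(-3, 2)·P⁻¹.
Then M^9 = P·diag(-19683, 512)·P⁻¹ = [[19683, -1024], [-19683, 512]] · [[1, 2], [-1, -1]] = [[20707, 40390], [-20195, -39878]].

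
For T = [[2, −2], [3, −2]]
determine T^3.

[[−4, 4], [−6, 4]]

T^2 = [[−2, 0], [0, −2]]
T^3 = [[−4, 4], [−6, 4]]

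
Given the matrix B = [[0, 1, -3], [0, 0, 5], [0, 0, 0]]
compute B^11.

[[0, 0, 0], [0, 0, 0], [0, 0, 0]]

B is strictly triangular, hence nilpotent: B^3 = 0, so B^11 = 0.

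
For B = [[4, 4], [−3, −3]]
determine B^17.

B² = B (a projection; rank 1, trace 1), so B^17 = B.

[[4, 4], [−3, −3]]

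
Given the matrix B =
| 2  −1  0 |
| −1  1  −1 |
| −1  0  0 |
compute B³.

B² = [[5, −3, 1], [−2, 2, −1], [−2, 1, 0]]
B³ = [[12, −8, 3], [−5, 4, −2], [−5, 3, −1]]

[[12, −8, 3], [−5, 4, −2], [−5, 3, −1]]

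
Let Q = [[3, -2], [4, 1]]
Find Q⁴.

Q² = [[1, -8], [16, -7]]
Q³ = [[-29, -10], [20, -39]]
Q⁴ = [[-127, 48], [-96, -79]]

[[-127, 48], [-96, -79]]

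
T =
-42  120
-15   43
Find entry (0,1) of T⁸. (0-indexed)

tr T = 1 and det T = -6, so the characteristic polynomial is λ² − (1)λ + (-6) with roots 3 and -2.
Eigenvectors give P = [[-8, 3], [-3, 1]] with P⁻¹ = [[1, -3], [3, -8]], and T = P·diag(3, -2)·P⁻¹.
Then T⁸ = P·diag(6561, 256)·P⁻¹ = [[-52488, 768], [-19683, 256]] · [[1, -3], [3, -8]] = [[-50184, 151320], [-18915, 57001]].

151320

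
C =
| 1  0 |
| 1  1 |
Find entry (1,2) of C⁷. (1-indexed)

C = I + N where N = [[0, 0], [1, 0]] is strictly lower-triangular, so N² = 0.
(I + N)⁷ = I + 7·N = [[1, 0], [7, 1]].

0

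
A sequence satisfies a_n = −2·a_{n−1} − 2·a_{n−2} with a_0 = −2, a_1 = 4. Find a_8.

−32

With companion matrix T = [[−2, −2], [1, 0]], [a_n, a_{n−1}]ᵀ = T·[a_{n−1}, a_{n−2}]ᵀ, so [a_8, a_7]ᵀ = T^7·[a_1, a_0]ᵀ.
T^7 = [[0, 16], [−8, −16]], giving [a_8, a_7]ᵀ = [[−32], [0]].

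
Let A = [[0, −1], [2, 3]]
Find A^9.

tr A = 3 and det A = 2, so the characteristic polynomial is λ² − (3)λ + (2) with roots 1 and 2.
Eigenvectors give P = [[−1, −1], [1, 2]] with P⁻¹ = [[−2, −1], [1, 1]], and A = P·diag(1, 2)·P⁻¹.
Then A^9 = P·diag(1, 512)·P⁻¹ = [[−1, −512], [1, 1024]] · [[−2, −1], [1, 1]] = [[−510, −511], [1022, 1023]].

[[−510, −511], [1022, 1023]]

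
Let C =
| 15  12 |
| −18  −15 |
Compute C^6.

[[729, 0], [0, 729]]

tr C = 0 and det C = −9, so the characteristic polynomial is λ² − (0)λ + (−9) with roots 3 and −3.
Eigenvectors give P = [[−1, −2], [1, 3]] with P⁻¹ = [[−3, −2], [1, 1]], and C = P·diag(3, −3)·P⁻¹.
Then C^6 = P·diag(729, 729)·P⁻¹ = [[−729, −1458], [729, 2187]] · [[−3, −2], [1, 1]] = [[729, 0], [0, 729]].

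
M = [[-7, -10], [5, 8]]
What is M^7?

tr M = 1 and det M = -6, so the characteristic polynomial is λ² − (1)λ + (-6) with roots -2 and 3.
Eigenvectors give P = [[-2, -1], [1, 1]] with P⁻¹ = [[-1, -1], [1, 2]], and M = P·diag(-2, 3)·P⁻¹.
Then M^7 = P·diag(-128, 2187)·P⁻¹ = [[256, -2187], [-128, 2187]] · [[-1, -1], [1, 2]] = [[-2443, -4630], [2315, 4502]].

[[-2443, -4630], [2315, 4502]]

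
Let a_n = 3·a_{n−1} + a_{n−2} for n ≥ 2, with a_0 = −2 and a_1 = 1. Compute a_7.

469

With companion matrix B = [[3, 1], [1, 0]], [a_n, a_{n−1}]ᵀ = B·[a_{n−1}, a_{n−2}]ᵀ, so [a_7, a_6]ᵀ = B⁶·[a_1, a_0]ᵀ.
B⁶ = [[1189, 360], [360, 109]], giving [a_7, a_6]ᵀ = [[469], [142]].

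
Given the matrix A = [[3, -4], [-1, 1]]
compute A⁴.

A² = [[13, -16], [-4, 5]]
A³ = [[55, -68], [-17, 21]]
A⁴ = [[233, -288], [-72, 89]]

[[233, -288], [-72, 89]]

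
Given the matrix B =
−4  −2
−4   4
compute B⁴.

B² = [[24, 0], [0, 24]]
B³ = [[−96, −48], [−96, 96]]
B⁴ = [[576, 0], [0, 576]]

[[576, 0], [0, 576]]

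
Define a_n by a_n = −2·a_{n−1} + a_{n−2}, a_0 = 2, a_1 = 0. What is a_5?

With companion matrix B = [[−2, 1], [1, 0]], [a_n, a_{n−1}]ᵀ = B·[a_{n−1}, a_{n−2}]ᵀ, so [a_5, a_4]ᵀ = B⁴·[a_1, a_0]ᵀ.
B⁴ = [[29, −12], [−12, 5]], giving [a_5, a_4]ᵀ = [[−24], [10]].

−24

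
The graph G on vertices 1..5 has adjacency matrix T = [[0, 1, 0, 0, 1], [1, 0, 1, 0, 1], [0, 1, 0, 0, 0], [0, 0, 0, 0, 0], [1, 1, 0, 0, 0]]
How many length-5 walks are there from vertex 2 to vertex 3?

11

The number of length-5 walks from vertex 2 to vertex 3 is entry (2,3) of T⁵, where T is the adjacency matrix.
T² = [[2, 1, 1, 0, 1], [1, 3, 0, 0, 1], [1, 0, 1, 0, 1], [0, 0, 0, 0, 0], [1, 1, 1, 0, 2]]
T³ = [[2, 4, 1, 0, 3], [4, 2, 3, 0, 4], [1, 3, 0, 0, 1], [0, 0, 0, 0, 0], [3, 4, 1, 0, 2]]
T⁴ = [[7, 6, 4, 0, 6], [6, 11, 2, 0, 6], [4, 2, 3, 0, 4], [0, 0, 0, 0, 0], [6, 6, 4, 0, 7]]
T⁵ = [[12, 17, 6, 0, 13], [17, 14, 11, 0, 17], [6, 11, 2, 0, 6], [0, 0, 0, 0, 0], [13, 17, 6, 0, 12]]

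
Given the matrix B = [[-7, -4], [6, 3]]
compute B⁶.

tr B = -4 and det B = 3, so the characteristic polynomial is λ² − (-4)λ + (3) with roots -1 and -3.
Eigenvectors give P = [[-2, -1], [3, 1]] with P⁻¹ = [[1, 1], [-3, -2]], and B = P·diag(-1, -3)·P⁻¹.
Then B⁶ = P·diag(1, 729)·P⁻¹ = [[-2, -729], [3, 729]] · [[1, 1], [-3, -2]] = [[2185, 1456], [-2184, -1455]].

[[2185, 1456], [-2184, -1455]]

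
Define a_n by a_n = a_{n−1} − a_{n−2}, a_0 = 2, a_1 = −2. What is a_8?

With companion matrix T = [[1, −1], [1, 0]], [a_n, a_{n−1}]ᵀ = T·[a_{n−1}, a_{n−2}]ᵀ, so [a_8, a_7]ᵀ = T^7·[a_1, a_0]ᵀ.
T^7 = [[1, −1], [1, 0]], giving [a_8, a_7]ᵀ = [[−4], [−2]].

−4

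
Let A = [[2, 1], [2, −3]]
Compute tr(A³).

A² = [[6, −1], [−2, 11]]
A³ = [[10, 9], [18, −35]]

−25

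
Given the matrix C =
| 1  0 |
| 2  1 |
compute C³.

C = I + N where N = [[0, 0], [2, 0]] is strictly lower-triangular, so N² = 0.
(I + N)³ = I + 3·N = [[1, 0], [6, 1]].

[[1, 0], [6, 1]]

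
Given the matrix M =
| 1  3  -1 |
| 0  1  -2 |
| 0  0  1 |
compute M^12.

M = I + N where N = [[0, 3, -1], [0, 0, -2], [0, 0, 0]] is strictly upper-triangular, so N^3 = 0.
(I + N)^12 = I + 12·N + 66·N^2 = [[1, 36, -408], [0, 1, -24], [0, 0, 1]].

[[1, 36, -408], [0, 1, -24], [0, 0, 1]]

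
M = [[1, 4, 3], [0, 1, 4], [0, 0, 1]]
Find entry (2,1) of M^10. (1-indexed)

M = I + N where N = [[0, 4, 3], [0, 0, 4], [0, 0, 0]] is strictly upper-triangular, so N^3 = 0.
(I + N)^10 = I + 10·N + 45·N^2 = [[1, 40, 750], [0, 1, 40], [0, 0, 1]].

0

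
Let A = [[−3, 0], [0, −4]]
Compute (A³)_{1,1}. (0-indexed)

A² = [[9, 0], [0, 16]]
A³ = [[−27, 0], [0, −64]]

−64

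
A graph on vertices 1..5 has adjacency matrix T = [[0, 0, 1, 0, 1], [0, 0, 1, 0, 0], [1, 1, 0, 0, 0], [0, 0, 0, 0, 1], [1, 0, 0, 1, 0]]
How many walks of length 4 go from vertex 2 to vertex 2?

The number of length-4 walks from vertex 2 to vertex 2 is entry (2,2) of T^4, where T is the adjacency matrix.
T^2 = [[2, 1, 0, 1, 0], [1, 1, 0, 0, 0], [0, 0, 2, 0, 1], [1, 0, 0, 1, 0], [0, 0, 1, 0, 2]]
T^3 = [[0, 0, 3, 0, 3], [0, 0, 2, 0, 1], [3, 2, 0, 1, 0], [0, 0, 1, 0, 2], [3, 1, 0, 2, 0]]
T^4 = [[6, 3, 0, 3, 0], [3, 2, 0, 1, 0], [0, 0, 5, 0, 4], [3, 1, 0, 2, 0], [0, 0, 4, 0, 5]]

2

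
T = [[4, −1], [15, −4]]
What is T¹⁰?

[[1, 0], [0, 1]]

T² = I (check: tr T = 0 and det T = −1), so T¹⁰ = I since 10 is even.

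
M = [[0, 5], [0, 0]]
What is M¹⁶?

[[0, 0], [0, 0]]

M is strictly triangular, hence nilpotent: M² = 0, so M¹⁶ = 0.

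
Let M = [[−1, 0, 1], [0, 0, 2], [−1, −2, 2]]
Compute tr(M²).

−5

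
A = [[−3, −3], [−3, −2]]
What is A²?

[[18, 15], [15, 13]]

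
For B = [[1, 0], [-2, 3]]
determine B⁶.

[[1, 0], [-728, 729]]

tr B = 4 and det B = 3, so the characteristic polynomial is λ² − (4)λ + (3) with roots 1 and 3.
Eigenvectors give P = [[1, 0], [1, -1]] with P⁻¹ = [[1, 0], [1, -1]], and B = P·diag(1, 3)·P⁻¹.
Then B⁶ = P·diag(1, 729)·P⁻¹ = [[1, 0], [1, -729]] · [[1, 0], [1, -1]] = [[1, 0], [-728, 729]].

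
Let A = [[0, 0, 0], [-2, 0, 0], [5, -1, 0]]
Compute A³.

A is strictly triangular, hence nilpotent: A³ = 0, so A³ = 0.

[[0, 0, 0], [0, 0, 0], [0, 0, 0]]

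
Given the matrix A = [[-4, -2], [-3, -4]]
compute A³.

[[-136, -108], [-162, -136]]

A² = [[22, 16], [24, 22]]
A³ = [[-136, -108], [-162, -136]]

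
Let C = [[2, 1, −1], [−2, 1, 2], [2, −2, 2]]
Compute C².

[[0, 5, −2], [−2, −5, 8], [12, −4, −2]]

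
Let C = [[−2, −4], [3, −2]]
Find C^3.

C^2 = [[−8, 16], [−12, −8]]
C^3 = [[64, 0], [0, 64]]

[[64, 0], [0, 64]]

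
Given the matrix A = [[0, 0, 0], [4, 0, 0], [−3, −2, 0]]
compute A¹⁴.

[[0, 0, 0], [0, 0, 0], [0, 0, 0]]

A is strictly triangular, hence nilpotent: A³ = 0, so A¹⁴ = 0.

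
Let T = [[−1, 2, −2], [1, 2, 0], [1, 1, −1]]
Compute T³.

T² = [[1, 0, 4], [1, 6, −2], [−1, 3, −1]]
T³ = [[3, 6, −6], [3, 12, 0], [3, 3, 3]]

[[3, 6, −6], [3, 12, 0], [3, 3, 3]]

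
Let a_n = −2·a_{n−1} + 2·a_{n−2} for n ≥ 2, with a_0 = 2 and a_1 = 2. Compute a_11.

9792

With companion matrix A = [[−2, 2], [1, 0]], [a_n, a_{n−1}]ᵀ = A·[a_{n−1}, a_{n−2}]ᵀ, so [a_11, a_10]ᵀ = A¹⁰·[a_1, a_0]ᵀ.
A¹⁰ = [[18272, −13376], [−6688, 4896]], giving [a_11, a_10]ᵀ = [[9792], [−3584]].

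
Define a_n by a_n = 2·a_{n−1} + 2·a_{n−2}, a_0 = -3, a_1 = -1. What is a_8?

With companion matrix T = [[2, 2], [1, 0]], [a_n, a_{n−1}]ᵀ = T·[a_{n−1}, a_{n−2}]ᵀ, so [a_8, a_7]ᵀ = T⁷·[a_1, a_0]ᵀ.
T⁷ = [[896, 656], [328, 240]], giving [a_8, a_7]ᵀ = [[-2864], [-1048]].

-2864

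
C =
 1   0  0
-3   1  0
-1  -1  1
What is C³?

[[1, 0, 0], [-9, 1, 0], [6, -3, 1]]

C = I + N where N = [[0, 0, 0], [-3, 0, 0], [-1, -1, 0]] is strictly lower-triangular, so N³ = 0.
(I + N)³ = I + 3·N + 3·N² = [[1, 0, 0], [-9, 1, 0], [6, -3, 1]].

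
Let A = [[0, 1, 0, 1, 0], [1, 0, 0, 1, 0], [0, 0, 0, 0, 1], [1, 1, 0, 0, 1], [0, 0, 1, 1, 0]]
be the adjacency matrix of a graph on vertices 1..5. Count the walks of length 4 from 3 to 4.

4

The number of length-4 walks from vertex 3 to vertex 4 is entry (3,4) of A^4, where A is the adjacency matrix.
A^2 = [[2, 1, 0, 1, 1], [1, 2, 0, 1, 1], [0, 0, 1, 1, 0], [1, 1, 1, 3, 0], [1, 1, 0, 0, 2]]
A^3 = [[2, 3, 1, 4, 1], [3, 2, 1, 4, 1], [1, 1, 0, 0, 2], [4, 4, 0, 2, 4], [1, 1, 2, 4, 0]]
A^4 = [[7, 6, 1, 6, 5], [6, 7, 1, 6, 5], [1, 1, 2, 4, 0], [6, 6, 4, 12, 2], [5, 5, 0, 2, 6]]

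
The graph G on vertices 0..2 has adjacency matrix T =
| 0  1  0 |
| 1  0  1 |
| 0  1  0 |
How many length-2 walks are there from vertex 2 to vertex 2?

1

The number of length-2 walks from vertex 2 to vertex 2 is entry (2,2) of T^2, where T is the adjacency matrix.
T^2 = [[1, 0, 1], [0, 2, 0], [1, 0, 1]]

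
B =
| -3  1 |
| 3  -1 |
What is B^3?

B^2 = [[12, -4], [-12, 4]]
B^3 = [[-48, 16], [48, -16]]

[[-48, 16], [48, -16]]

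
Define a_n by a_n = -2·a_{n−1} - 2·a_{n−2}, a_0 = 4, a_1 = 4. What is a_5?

-16

With companion matrix M = [[-2, -2], [1, 0]], [a_n, a_{n−1}]ᵀ = M·[a_{n−1}, a_{n−2}]ᵀ, so [a_5, a_4]ᵀ = M^4·[a_1, a_0]ᵀ.
M^4 = [[-4, 0], [0, -4]], giving [a_5, a_4]ᵀ = [[-16], [-16]].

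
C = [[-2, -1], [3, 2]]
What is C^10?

C² = I (check: tr C = 0 and det C = -1), so C^10 = I since 10 is even.

[[1, 0], [0, 1]]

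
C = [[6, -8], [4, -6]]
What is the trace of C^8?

tr C = 0 and det C = -4, so the characteristic polynomial is λ² − (0)λ + (-4) with roots -2 and 2.
Eigenvectors give P = [[1, 2], [1, 1]] with P⁻¹ = [[-1, 2], [1, -1]], and C = P·diag(-2, 2)·P⁻¹.
Then C^8 = P·diag(256, 256)·P⁻¹ = [[256, 512], [256, 256]] · [[-1, 2], [1, -1]] = [[256, 0], [0, 256]].

512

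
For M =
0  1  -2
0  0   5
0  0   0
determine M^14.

[[0, 0, 0], [0, 0, 0], [0, 0, 0]]

M is strictly triangular, hence nilpotent: M^3 = 0, so M^14 = 0.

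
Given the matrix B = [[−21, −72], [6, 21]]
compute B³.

[[−189, −648], [54, 189]]

tr B = 0 and det B = −9, so the characteristic polynomial is λ² − (0)λ + (−9) with roots 3 and −3.
Eigenvectors give P = [[−3, 4], [1, −1]] with P⁻¹ = [[1, 4], [1, 3]], and B = P·diag(3, −3)·P⁻¹.
Then B³ = P·diag(27, −27)·P⁻¹ = [[−81, −108], [27, 27]] · [[1, 4], [1, 3]] = [[−189, −648], [54, 189]].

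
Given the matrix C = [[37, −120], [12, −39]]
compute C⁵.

[[2197, −7320], [732, −2439]]

tr C = −2 and det C = −3, so the characteristic polynomial is λ² − (−2)λ + (−3) with roots 1 and −3.
Eigenvectors give P = [[10, 3], [3, 1]] with P⁻¹ = [[1, −3], [−3, 10]], and C = P·diag(1, −3)·P⁻¹.
Then C⁵ = P·diag(1, −243)·P⁻¹ = [[10, −729], [3, −243]] · [[1, −3], [−3, 10]] = [[2197, −7320], [732, −2439]].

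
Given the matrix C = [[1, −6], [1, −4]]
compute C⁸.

tr C = −3 and det C = 2, so the characteristic polynomial is λ² − (−3)λ + (2) with roots −2 and −1.
Eigenvectors give P = [[2, 3], [1, 1]] with P⁻¹ = [[−1, 3], [1, −2]], and C = P·diag(−2, −1)·P⁻¹.
Then C⁸ = P·diag(256, 1)·P⁻¹ = [[512, 3], [256, 1]] · [[−1, 3], [1, −2]] = [[−509, 1530], [−255, 766]].

[[−509, 1530], [−255, 766]]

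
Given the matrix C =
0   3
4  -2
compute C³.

C² = [[12, -6], [-8, 16]]
C³ = [[-24, 48], [64, -56]]

[[-24, 48], [64, -56]]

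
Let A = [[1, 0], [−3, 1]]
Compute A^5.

A = I + N where N = [[0, 0], [−3, 0]] is strictly lower-triangular, so N^2 = 0.
(I + N)^5 = I + 5·N = [[1, 0], [−15, 1]].

[[1, 0], [−15, 1]]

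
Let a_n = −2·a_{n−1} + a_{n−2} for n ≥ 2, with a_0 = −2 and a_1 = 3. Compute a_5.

With companion matrix B = [[−2, 1], [1, 0]], [a_n, a_{n−1}]ᵀ = B·[a_{n−1}, a_{n−2}]ᵀ, so [a_5, a_4]ᵀ = B⁴·[a_1, a_0]ᵀ.
B⁴ = [[29, −12], [−12, 5]], giving [a_5, a_4]ᵀ = [[111], [−46]].

111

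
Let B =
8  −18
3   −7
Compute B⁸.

[[766, −1530], [255, −509]]

tr B = 1 and det B = −2, so the characteristic polynomial is λ² − (1)λ + (−2) with roots 2 and −1.
Eigenvectors give P = [[3, 2], [1, 1]] with P⁻¹ = [[1, −2], [−1, 3]], and B = P·diag(2, −1)·P⁻¹.
Then B⁸ = P·diag(256, 1)·P⁻¹ = [[768, 2], [256, 1]] · [[1, −2], [−1, 3]] = [[766, −1530], [255, −509]].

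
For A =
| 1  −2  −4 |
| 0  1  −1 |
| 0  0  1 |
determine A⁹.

A = I + N where N = [[0, −2, −4], [0, 0, −1], [0, 0, 0]] is strictly upper-triangular, so N³ = 0.
(I + N)⁹ = I + 9·N + 36·N² = [[1, −18, 36], [0, 1, −9], [0, 0, 1]].

[[1, −18, 36], [0, 1, −9], [0, 0, 1]]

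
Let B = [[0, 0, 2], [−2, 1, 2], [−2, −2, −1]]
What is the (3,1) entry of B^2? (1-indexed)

6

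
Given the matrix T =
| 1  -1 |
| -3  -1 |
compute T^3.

[[4, -4], [-12, -4]]

T^2 = [[4, 0], [0, 4]]
T^3 = [[4, -4], [-12, -4]]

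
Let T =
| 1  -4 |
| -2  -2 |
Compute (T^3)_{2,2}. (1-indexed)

-32

T^2 = [[9, 4], [2, 12]]
T^3 = [[1, -44], [-22, -32]]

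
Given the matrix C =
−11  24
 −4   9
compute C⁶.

[[2185, −4368], [728, −1455]]

tr C = −2 and det C = −3, so the characteristic polynomial is λ² − (−2)λ + (−3) with roots 1 and −3.
Eigenvectors give P = [[2, 3], [1, 1]] with P⁻¹ = [[−1, 3], [1, −2]], and C = P·diag(1, −3)·P⁻¹.
Then C⁶ = P·diag(1, 729)·P⁻¹ = [[2, 2187], [1, 729]] · [[−1, 3], [1, −2]] = [[2185, −4368], [728, −1455]].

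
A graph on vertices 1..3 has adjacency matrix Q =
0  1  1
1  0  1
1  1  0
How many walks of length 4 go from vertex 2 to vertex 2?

The number of length-4 walks from vertex 2 to vertex 2 is entry (2,2) of Q⁴, where Q is the adjacency matrix.
Q² = [[2, 1, 1], [1, 2, 1], [1, 1, 2]]
Q³ = [[2, 3, 3], [3, 2, 3], [3, 3, 2]]
Q⁴ = [[6, 5, 5], [5, 6, 5], [5, 5, 6]]

6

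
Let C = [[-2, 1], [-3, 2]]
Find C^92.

C² = I (check: tr C = 0 and det C = -1), so C^92 = I since 92 is even.

[[1, 0], [0, 1]]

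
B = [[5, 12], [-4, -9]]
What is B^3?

tr B = -4 and det B = 3, so the characteristic polynomial is λ² − (-4)λ + (3) with roots -3 and -1.
Eigenvectors give P = [[-3, -2], [2, 1]] with P⁻¹ = [[1, 2], [-2, -3]], and B = P·diag(-3, -1)·P⁻¹.
Then B^3 = P·diag(-27, -1)·P⁻¹ = [[81, 2], [-54, -1]] · [[1, 2], [-2, -3]] = [[77, 156], [-52, -105]].

[[77, 156], [-52, -105]]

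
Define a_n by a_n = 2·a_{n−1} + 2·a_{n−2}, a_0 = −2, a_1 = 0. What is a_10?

With companion matrix C = [[2, 2], [1, 0]], [a_n, a_{n−1}]ᵀ = C·[a_{n−1}, a_{n−2}]ᵀ, so [a_10, a_9]ᵀ = C⁹·[a_1, a_0]ᵀ.
C⁹ = [[6688, 4896], [2448, 1792]], giving [a_10, a_9]ᵀ = [[−9792], [−3584]].

−9792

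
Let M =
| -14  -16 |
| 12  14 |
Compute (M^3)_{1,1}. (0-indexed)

56

tr M = 0 and det M = -4, so the characteristic polynomial is λ² − (0)λ + (-4) with roots -2 and 2.
Eigenvectors give P = [[4, -1], [-3, 1]] with P⁻¹ = [[1, 1], [3, 4]], and M = P·diag(-2, 2)·P⁻¹.
Then M^3 = P·diag(-8, 8)·P⁻¹ = [[-32, -8], [24, 8]] · [[1, 1], [3, 4]] = [[-56, -64], [48, 56]].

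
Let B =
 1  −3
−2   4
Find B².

[[7, −15], [−10, 22]]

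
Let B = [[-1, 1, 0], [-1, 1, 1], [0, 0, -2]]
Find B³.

[[0, 0, -2], [0, 0, 2], [0, 0, -8]]

B² = [[0, 0, 1], [0, 0, -1], [0, 0, 4]]
B³ = [[0, 0, -2], [0, 0, 2], [0, 0, -8]]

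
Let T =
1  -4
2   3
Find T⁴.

[[-79, 96], [-48, -127]]

T² = [[-7, -16], [8, 1]]
T³ = [[-39, -20], [10, -29]]
T⁴ = [[-79, 96], [-48, -127]]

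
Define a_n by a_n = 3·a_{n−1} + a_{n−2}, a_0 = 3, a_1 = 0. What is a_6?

With companion matrix M = [[3, 1], [1, 0]], [a_n, a_{n−1}]ᵀ = M·[a_{n−1}, a_{n−2}]ᵀ, so [a_6, a_5]ᵀ = M^5·[a_1, a_0]ᵀ.
M^5 = [[360, 109], [109, 33]], giving [a_6, a_5]ᵀ = [[327], [99]].

327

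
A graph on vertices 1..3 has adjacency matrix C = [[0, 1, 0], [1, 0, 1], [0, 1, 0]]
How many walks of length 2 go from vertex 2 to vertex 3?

The number of length-2 walks from vertex 2 to vertex 3 is entry (2,3) of C², where C is the adjacency matrix.
C² = [[1, 0, 1], [0, 2, 0], [1, 0, 1]]

0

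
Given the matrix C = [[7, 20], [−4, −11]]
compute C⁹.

[[78727, 196820], [−39364, −98411]]

tr C = −4 and det C = 3, so the characteristic polynomial is λ² − (−4)λ + (3) with roots −1 and −3.
Eigenvectors give P = [[5, −2], [−2, 1]] with P⁻¹ = [[1, 2], [2, 5]], and C = P·diag(−1, −3)·P⁻¹.
Then C⁹ = P·diag(−1, −19683)·P⁻¹ = [[−5, 39366], [2, −19683]] · [[1, 2], [2, 5]] = [[78727, 196820], [−39364, −98411]].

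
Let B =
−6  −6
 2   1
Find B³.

tr B = −5 and det B = 6, so the characteristic polynomial is λ² − (−5)λ + (6) with roots −3 and −2.
Eigenvectors give P = [[−2, −3], [1, 2]] with P⁻¹ = [[−2, −3], [1, 2]], and B = P·diag(−3, −2)·P⁻¹.
Then B³ = P·diag(−27, −8)·P⁻¹ = [[54, 24], [−27, −16]] · [[−2, −3], [1, 2]] = [[−84, −114], [38, 49]].

[[−84, −114], [38, 49]]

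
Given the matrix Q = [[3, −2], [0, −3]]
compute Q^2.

[[9, 0], [0, 9]]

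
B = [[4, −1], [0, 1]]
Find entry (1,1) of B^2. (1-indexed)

16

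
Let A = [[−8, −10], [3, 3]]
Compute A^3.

[[−122, −190], [57, 87]]

tr A = −5 and det A = 6, so the characteristic polynomial is λ² − (−5)λ + (6) with roots −2 and −3.
Eigenvectors give P = [[−5, −2], [3, 1]] with P⁻¹ = [[1, 2], [−3, −5]], and A = P·diag(−2, −3)·P⁻¹.
Then A^3 = P·diag(−8, −27)·P⁻¹ = [[40, 54], [−24, −27]] · [[1, 2], [−3, −5]] = [[−122, −190], [57, 87]].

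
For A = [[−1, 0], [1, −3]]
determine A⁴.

A² = [[1, 0], [−4, 9]]
A³ = [[−1, 0], [13, −27]]
A⁴ = [[1, 0], [−40, 81]]

[[1, 0], [−40, 81]]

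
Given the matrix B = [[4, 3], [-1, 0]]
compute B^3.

[[40, 39], [-13, -12]]

B^2 = [[13, 12], [-4, -3]]
B^3 = [[40, 39], [-13, -12]]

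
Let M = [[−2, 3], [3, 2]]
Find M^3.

[[−26, 39], [39, 26]]

M^2 = [[13, 0], [0, 13]]
M^3 = [[−26, 39], [39, 26]]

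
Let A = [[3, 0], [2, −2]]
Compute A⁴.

[[81, 0], [26, 16]]

A² = [[9, 0], [2, 4]]
A³ = [[27, 0], [14, −8]]
A⁴ = [[81, 0], [26, 16]]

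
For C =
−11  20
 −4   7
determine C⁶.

tr C = −4 and det C = 3, so the characteristic polynomial is λ² − (−4)λ + (3) with roots −3 and −1.
Eigenvectors give P = [[−5, −2], [−2, −1]] with P⁻¹ = [[−1, 2], [2, −5]], and C = P·diag(−3, −1)·P⁻¹.
Then C⁶ = P·diag(729, 1)·P⁻¹ = [[−3645, −2], [−1458, −1]] · [[−1, 2], [2, −5]] = [[3641, −7280], [1456, −2911]].

[[3641, −7280], [1456, −2911]]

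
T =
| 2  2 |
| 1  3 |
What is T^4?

[[86, 170], [85, 171]]

T^2 = [[6, 10], [5, 11]]
T^3 = [[22, 42], [21, 43]]
T^4 = [[86, 170], [85, 171]]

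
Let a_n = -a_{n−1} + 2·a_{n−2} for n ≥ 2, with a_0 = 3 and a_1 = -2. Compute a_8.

428

With companion matrix A = [[-1, 2], [1, 0]], [a_n, a_{n−1}]ᵀ = A·[a_{n−1}, a_{n−2}]ᵀ, so [a_8, a_7]ᵀ = A⁷·[a_1, a_0]ᵀ.
A⁷ = [[-85, 86], [43, -42]], giving [a_8, a_7]ᵀ = [[428], [-212]].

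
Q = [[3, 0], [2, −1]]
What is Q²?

[[9, 0], [4, 1]]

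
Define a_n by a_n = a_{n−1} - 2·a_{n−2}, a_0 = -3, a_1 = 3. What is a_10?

With companion matrix C = [[1, -2], [1, 0]], [a_n, a_{n−1}]ᵀ = C·[a_{n−1}, a_{n−2}]ᵀ, so [a_10, a_9]ᵀ = C⁹·[a_1, a_0]ᵀ.
C⁹ = [[-11, 34], [-17, 6]], giving [a_10, a_9]ᵀ = [[-135], [-69]].

-135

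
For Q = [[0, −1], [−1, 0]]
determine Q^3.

Q² = I (check: tr Q = 0 and det Q = −1), so Q^3 = Q since 3 is odd.

[[0, −1], [−1, 0]]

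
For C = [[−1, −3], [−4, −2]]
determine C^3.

[[−49, −57], [−76, −68]]

C^2 = [[13, 9], [12, 16]]
C^3 = [[−49, −57], [−76, −68]]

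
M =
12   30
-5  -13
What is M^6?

tr M = -1 and det M = -6, so the characteristic polynomial is λ² − (-1)λ + (-6) with roots 2 and -3.
Eigenvectors give P = [[3, -2], [-1, 1]] with P⁻¹ = [[1, 2], [1, 3]], and M = P·diag(2, -3)·P⁻¹.
Then M^6 = P·diag(64, 729)·P⁻¹ = [[192, -1458], [-64, 729]] · [[1, 2], [1, 3]] = [[-1266, -3990], [665, 2059]].

[[-1266, -3990], [665, 2059]]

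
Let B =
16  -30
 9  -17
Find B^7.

tr B = -1 and det B = -2, so the characteristic polynomial is λ² − (-1)λ + (-2) with roots 1 and -2.
Eigenvectors give P = [[2, -5], [1, -3]] with P⁻¹ = [[3, -5], [1, -2]], and B = P·diag(1, -2)·P⁻¹.
Then B^7 = P·diag(1, -128)·P⁻¹ = [[2, 640], [1, 384]] · [[3, -5], [1, -2]] = [[646, -1290], [387, -773]].

[[646, -1290], [387, -773]]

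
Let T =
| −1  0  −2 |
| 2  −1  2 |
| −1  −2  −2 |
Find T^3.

T^2 = [[3, 4, 6], [−6, −3, −10], [−1, 6, 2]]
T^3 = [[−1, −16, −10], [10, 23, 26], [11, −10, 10]]

[[−1, −16, −10], [10, 23, 26], [11, −10, 10]]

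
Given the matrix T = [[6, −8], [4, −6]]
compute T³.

tr T = 0 and det T = −4, so the characteristic polynomial is λ² − (0)λ + (−4) with roots −2 and 2.
Eigenvectors give P = [[−1, −2], [−1, −1]] with P⁻¹ = [[1, −2], [−1, 1]], and T = P·diag(−2, 2)·P⁻¹.
Then T³ = P·diag(−8, 8)·P⁻¹ = [[8, −16], [8, −8]] · [[1, −2], [−1, 1]] = [[24, −32], [16, −24]].

[[24, −32], [16, −24]]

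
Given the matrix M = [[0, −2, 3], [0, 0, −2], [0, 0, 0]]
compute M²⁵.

M is strictly triangular, hence nilpotent: M³ = 0, so M²⁵ = 0.

[[0, 0, 0], [0, 0, 0], [0, 0, 0]]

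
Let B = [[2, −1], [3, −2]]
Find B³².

[[1, 0], [0, 1]]

B² = I (check: tr B = 0 and det B = −1), so B³² = I since 32 is even.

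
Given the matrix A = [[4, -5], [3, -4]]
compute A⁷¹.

A² = I (check: tr A = 0 and det A = -1), so A⁷¹ = A since 71 is odd.

[[4, -5], [3, -4]]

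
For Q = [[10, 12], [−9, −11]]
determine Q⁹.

[[1540, 2052], [−1539, −2051]]

tr Q = −1 and det Q = −2, so the characteristic polynomial is λ² − (−1)λ + (−2) with roots −2 and 1.
Eigenvectors give P = [[1, 4], [−1, −3]] with P⁻¹ = [[−3, −4], [1, 1]], and Q = P·diag(−2, 1)·P⁻¹.
Then Q⁹ = P·diag(−512, 1)·P⁻¹ = [[−512, 4], [512, −3]] · [[−3, −4], [1, 1]] = [[1540, 2052], [−1539, −2051]].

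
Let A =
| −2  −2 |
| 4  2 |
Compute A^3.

[[8, 8], [−16, −8]]

A^2 = [[−4, 0], [0, −4]]
A^3 = [[8, 8], [−16, −8]]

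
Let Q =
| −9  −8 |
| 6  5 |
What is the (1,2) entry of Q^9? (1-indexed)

−78728

tr Q = −4 and det Q = 3, so the characteristic polynomial is λ² − (−4)λ + (3) with roots −3 and −1.
Eigenvectors give P = [[−4, −1], [3, 1]] with P⁻¹ = [[−1, −1], [3, 4]], and Q = P·diag(−3, −1)·P⁻¹.
Then Q^9 = P·diag(−19683, −1)·P⁻¹ = [[78732, 1], [−59049, −1]] · [[−1, −1], [3, 4]] = [[−78729, −78728], [59046, 59045]].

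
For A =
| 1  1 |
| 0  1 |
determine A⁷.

A = I + N where N = [[0, 1], [0, 0]] is strictly upper-triangular, so N² = 0.
(I + N)⁷ = I + 7·N = [[1, 7], [0, 1]].

[[1, 7], [0, 1]]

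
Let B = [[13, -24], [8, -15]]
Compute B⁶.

tr B = -2 and det B = -3, so the characteristic polynomial is λ² − (-2)λ + (-3) with roots 1 and -3.
Eigenvectors give P = [[2, -3], [1, -2]] with P⁻¹ = [[2, -3], [1, -2]], and B = P·diag(1, -3)·P⁻¹.
Then B⁶ = P·diag(1, 729)·P⁻¹ = [[2, -2187], [1, -1458]] · [[2, -3], [1, -2]] = [[-2183, 4368], [-1456, 2913]].

[[-2183, 4368], [-1456, 2913]]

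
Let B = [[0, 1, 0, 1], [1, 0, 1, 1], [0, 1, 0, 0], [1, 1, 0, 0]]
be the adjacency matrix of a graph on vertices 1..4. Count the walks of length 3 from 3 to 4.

1

The number of length-3 walks from vertex 3 to vertex 4 is entry (3,4) of B³, where B is the adjacency matrix.
B² = [[2, 1, 1, 1], [1, 3, 0, 1], [1, 0, 1, 1], [1, 1, 1, 2]]
B³ = [[2, 4, 1, 3], [4, 2, 3, 4], [1, 3, 0, 1], [3, 4, 1, 2]]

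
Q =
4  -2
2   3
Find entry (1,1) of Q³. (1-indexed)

20

Q² = [[12, -14], [14, 5]]
Q³ = [[20, -66], [66, -13]]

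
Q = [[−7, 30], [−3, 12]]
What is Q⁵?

[[−1867, 6330], [−633, 2142]]

tr Q = 5 and det Q = 6, so the characteristic polynomial is λ² − (5)λ + (6) with roots 3 and 2.
Eigenvectors give P = [[3, −10], [1, −3]] with P⁻¹ = [[−3, 10], [−1, 3]], and Q = P·diag(3, 2)·P⁻¹.
Then Q⁵ = P·diag(243, 32)·P⁻¹ = [[729, −320], [243, −96]] · [[−3, 10], [−1, 3]] = [[−1867, 6330], [−633, 2142]].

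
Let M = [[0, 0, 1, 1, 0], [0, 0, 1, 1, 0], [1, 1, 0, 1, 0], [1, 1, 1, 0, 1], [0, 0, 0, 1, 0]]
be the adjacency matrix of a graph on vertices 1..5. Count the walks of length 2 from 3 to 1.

The number of length-2 walks from vertex 3 to vertex 1 is entry (3,1) of M^2, where M is the adjacency matrix.
M^2 = [[2, 2, 1, 1, 1], [2, 2, 1, 1, 1], [1, 1, 3, 2, 1], [1, 1, 2, 4, 0], [1, 1, 1, 0, 1]]

1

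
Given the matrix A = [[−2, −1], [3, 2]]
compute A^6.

A² = I (check: tr A = 0 and det A = −1), so A^6 = I since 6 is even.

[[1, 0], [0, 1]]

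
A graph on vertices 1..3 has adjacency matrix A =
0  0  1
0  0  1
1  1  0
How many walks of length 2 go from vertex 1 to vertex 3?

0

The number of length-2 walks from vertex 1 to vertex 3 is entry (1,3) of A^2, where A is the adjacency matrix.
A^2 = [[1, 1, 0], [1, 1, 0], [0, 0, 2]]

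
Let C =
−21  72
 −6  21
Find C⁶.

tr C = 0 and det C = −9, so the characteristic polynomial is λ² − (0)λ + (−9) with roots 3 and −3.
Eigenvectors give P = [[3, 4], [1, 1]] with P⁻¹ = [[−1, 4], [1, −3]], and C = P·diag(3, −3)·P⁻¹.
Then C⁶ = P·diag(729, 729)·P⁻¹ = [[2187, 2916], [729, 729]] · [[−1, 4], [1, −3]] = [[729, 0], [0, 729]].

[[729, 0], [0, 729]]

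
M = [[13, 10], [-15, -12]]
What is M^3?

tr M = 1 and det M = -6, so the characteristic polynomial is λ² − (1)λ + (-6) with roots 3 and -2.
Eigenvectors give P = [[-1, -2], [1, 3]] with P⁻¹ = [[-3, -2], [1, 1]], and M = P·diag(3, -2)·P⁻¹.
Then M^3 = P·diag(27, -8)·P⁻¹ = [[-27, 16], [27, -24]] · [[-3, -2], [1, 1]] = [[97, 70], [-105, -78]].

[[97, 70], [-105, -78]]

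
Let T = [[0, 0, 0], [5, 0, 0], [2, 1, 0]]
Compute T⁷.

T is strictly triangular, hence nilpotent: T³ = 0, so T⁷ = 0.

[[0, 0, 0], [0, 0, 0], [0, 0, 0]]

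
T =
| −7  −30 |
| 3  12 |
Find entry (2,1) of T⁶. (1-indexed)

tr T = 5 and det T = 6, so the characteristic polynomial is λ² − (5)λ + (6) with roots 2 and 3.
Eigenvectors give P = [[−10, 3], [3, −1]] with P⁻¹ = [[−1, −3], [−3, −10]], and T = P·diag(2, 3)·P⁻¹.
Then T⁶ = P·diag(64, 729)·P⁻¹ = [[−640, 2187], [192, −729]] · [[−1, −3], [−3, −10]] = [[−5921, −19950], [1995, 6714]].

1995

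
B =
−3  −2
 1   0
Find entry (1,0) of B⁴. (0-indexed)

−15

B² = [[7, 6], [−3, −2]]
B³ = [[−15, −14], [7, 6]]
B⁴ = [[31, 30], [−15, −14]]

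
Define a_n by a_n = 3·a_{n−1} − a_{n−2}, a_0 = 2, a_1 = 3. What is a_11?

39603

With companion matrix M = [[3, −1], [1, 0]], [a_n, a_{n−1}]ᵀ = M·[a_{n−1}, a_{n−2}]ᵀ, so [a_11, a_10]ᵀ = M¹⁰·[a_1, a_0]ᵀ.
M¹⁰ = [[17711, −6765], [6765, −2584]], giving [a_11, a_10]ᵀ = [[39603], [15127]].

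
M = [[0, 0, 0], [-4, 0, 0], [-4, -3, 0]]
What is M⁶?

[[0, 0, 0], [0, 0, 0], [0, 0, 0]]

M is strictly triangular, hence nilpotent: M³ = 0, so M⁶ = 0.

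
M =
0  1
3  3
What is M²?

[[3, 3], [9, 12]]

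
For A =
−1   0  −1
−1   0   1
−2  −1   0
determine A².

[[3, 1, 1], [−1, −1, 1], [3, 0, 1]]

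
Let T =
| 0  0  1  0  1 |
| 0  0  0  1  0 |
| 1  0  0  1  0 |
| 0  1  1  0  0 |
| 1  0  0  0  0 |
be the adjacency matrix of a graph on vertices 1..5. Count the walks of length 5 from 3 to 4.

The number of length-5 walks from vertex 3 to vertex 4 is entry (3,4) of T⁵, where T is the adjacency matrix.
T² = [[2, 0, 0, 1, 0], [0, 1, 1, 0, 0], [0, 1, 2, 0, 1], [1, 0, 0, 2, 0], [0, 0, 1, 0, 1]]
T³ = [[0, 1, 3, 0, 2], [1, 0, 0, 2, 0], [3, 0, 0, 3, 0], [0, 2, 3, 0, 1], [2, 0, 0, 1, 0]]
T⁴ = [[5, 0, 0, 4, 0], [0, 2, 3, 0, 1], [0, 3, 6, 0, 3], [4, 0, 0, 5, 0], [0, 1, 3, 0, 2]]
T⁵ = [[0, 4, 9, 0, 5], [4, 0, 0, 5, 0], [9, 0, 0, 9, 0], [0, 5, 9, 0, 4], [5, 0, 0, 4, 0]]

9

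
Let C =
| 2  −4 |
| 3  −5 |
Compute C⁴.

[[−44, 60], [−45, 61]]

tr C = −3 and det C = 2, so the characteristic polynomial is λ² − (−3)λ + (2) with roots −1 and −2.
Eigenvectors give P = [[4, 1], [3, 1]] with P⁻¹ = [[1, −1], [−3, 4]], and C = P·diag(−1, −2)·P⁻¹.
Then C⁴ = P·diag(1, 16)·P⁻¹ = [[4, 16], [3, 16]] · [[1, −1], [−3, 4]] = [[−44, 60], [−45, 61]].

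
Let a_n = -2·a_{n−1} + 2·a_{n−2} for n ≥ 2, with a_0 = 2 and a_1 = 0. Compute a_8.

With companion matrix T = [[-2, 2], [1, 0]], [a_n, a_{n−1}]ᵀ = T·[a_{n−1}, a_{n−2}]ᵀ, so [a_8, a_7]ᵀ = T⁷·[a_1, a_0]ᵀ.
T⁷ = [[-896, 656], [328, -240]], giving [a_8, a_7]ᵀ = [[1312], [-480]].

1312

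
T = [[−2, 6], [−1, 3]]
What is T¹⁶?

[[−2, 6], [−1, 3]]

T² = T (a projection; rank 1, trace 1), so T¹⁶ = T.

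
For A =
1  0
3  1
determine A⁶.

A = I + N where N = [[0, 0], [3, 0]] is strictly lower-triangular, so N² = 0.
(I + N)⁶ = I + 6·N = [[1, 0], [18, 1]].

[[1, 0], [18, 1]]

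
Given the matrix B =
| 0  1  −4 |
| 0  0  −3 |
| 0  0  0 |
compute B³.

B is strictly triangular, hence nilpotent: B³ = 0, so B³ = 0.

[[0, 0, 0], [0, 0, 0], [0, 0, 0]]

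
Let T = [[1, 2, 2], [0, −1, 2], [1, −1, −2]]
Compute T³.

[[5, 6, −2], [−4, 11, 14], [3, −11, 0]]

T² = [[3, −2, 2], [2, −1, −6], [−1, 5, 4]]
T³ = [[5, 6, −2], [−4, 11, 14], [3, −11, 0]]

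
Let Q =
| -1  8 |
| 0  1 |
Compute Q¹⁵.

Q² = I (check: tr Q = 0 and det Q = -1), so Q¹⁵ = Q since 15 is odd.

[[-1, 8], [0, 1]]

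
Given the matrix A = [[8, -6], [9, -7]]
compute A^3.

tr A = 1 and det A = -2, so the characteristic polynomial is λ² − (1)λ + (-2) with roots 2 and -1.
Eigenvectors give P = [[1, -2], [1, -3]] with P⁻¹ = [[3, -2], [1, -1]], and A = P·diag(2, -1)·P⁻¹.
Then A^3 = P·diag(8, -1)·P⁻¹ = [[8, 2], [8, 3]] · [[3, -2], [1, -1]] = [[26, -18], [27, -19]].

[[26, -18], [27, -19]]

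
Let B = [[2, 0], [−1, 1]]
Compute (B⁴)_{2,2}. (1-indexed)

1

tr B = 3 and det B = 2, so the characteristic polynomial is λ² − (3)λ + (2) with roots 1 and 2.
Eigenvectors give P = [[0, −1], [−1, 1]] with P⁻¹ = [[−1, −1], [−1, 0]], and B = P·diag(1, 2)·P⁻¹.
Then B⁴ = P·diag(1, 16)·P⁻¹ = [[0, −16], [−1, 16]] · [[−1, −1], [−1, 0]] = [[16, 0], [−15, 1]].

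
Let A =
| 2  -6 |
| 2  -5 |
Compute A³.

[[20, -42], [14, -29]]

tr A = -3 and det A = 2, so the characteristic polynomial is λ² − (-3)λ + (2) with roots -1 and -2.
Eigenvectors give P = [[2, -3], [1, -2]] with P⁻¹ = [[2, -3], [1, -2]], and A = P·diag(-1, -2)·P⁻¹.
Then A³ = P·diag(-1, -8)·P⁻¹ = [[-2, 24], [-1, 16]] · [[2, -3], [1, -2]] = [[20, -42], [14, -29]].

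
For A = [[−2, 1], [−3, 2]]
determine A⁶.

[[1, 0], [0, 1]]

A² = I (check: tr A = 0 and det A = −1), so A⁶ = I since 6 is even.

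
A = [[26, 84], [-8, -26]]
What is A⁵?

tr A = 0 and det A = -4, so the characteristic polynomial is λ² − (0)λ + (-4) with roots -2 and 2.
Eigenvectors give P = [[-3, 7], [1, -2]] with P⁻¹ = [[2, 7], [1, 3]], and A = P·diag(-2, 2)·P⁻¹.
Then A⁵ = P·diag(-32, 32)·P⁻¹ = [[96, 224], [-32, -64]] · [[2, 7], [1, 3]] = [[416, 1344], [-128, -416]].

[[416, 1344], [-128, -416]]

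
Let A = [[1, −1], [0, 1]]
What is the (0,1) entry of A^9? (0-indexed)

A = I + N where N = [[0, −1], [0, 0]] is strictly upper-triangular, so N^2 = 0.
(I + N)^9 = I + 9·N = [[1, −9], [0, 1]].

−9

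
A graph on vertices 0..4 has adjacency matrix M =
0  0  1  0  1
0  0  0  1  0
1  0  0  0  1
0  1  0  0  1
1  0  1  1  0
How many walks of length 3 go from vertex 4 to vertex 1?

The number of length-3 walks from vertex 4 to vertex 1 is entry (4,1) of M³, where M is the adjacency matrix.
M² = [[2, 0, 1, 1, 1], [0, 1, 0, 0, 1], [1, 0, 2, 1, 1], [1, 0, 1, 2, 0], [1, 1, 1, 0, 3]]
M³ = [[2, 1, 3, 1, 4], [1, 0, 1, 2, 0], [3, 1, 2, 1, 4], [1, 2, 1, 0, 4], [4, 0, 4, 4, 2]]

0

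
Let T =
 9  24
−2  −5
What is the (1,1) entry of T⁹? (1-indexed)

78729

tr T = 4 and det T = 3, so the characteristic polynomial is λ² − (4)λ + (3) with roots 3 and 1.
Eigenvectors give P = [[−4, −3], [1, 1]] with P⁻¹ = [[−1, −3], [1, 4]], and T = P·diag(3, 1)·P⁻¹.
Then T⁹ = P·diag(19683, 1)·P⁻¹ = [[−78732, −3], [19683, 1]] · [[−1, −3], [1, 4]] = [[78729, 236184], [−19682, −59045]].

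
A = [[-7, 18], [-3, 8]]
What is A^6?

tr A = 1 and det A = -2, so the characteristic polynomial is λ² − (1)λ + (-2) with roots 2 and -1.
Eigenvectors give P = [[2, 3], [1, 1]] with P⁻¹ = [[-1, 3], [1, -2]], and A = P·diag(2, -1)·P⁻¹.
Then A^6 = P·diag(64, 1)·P⁻¹ = [[128, 3], [64, 1]] · [[-1, 3], [1, -2]] = [[-125, 378], [-63, 190]].

[[-125, 378], [-63, 190]]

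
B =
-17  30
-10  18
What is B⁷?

tr B = 1 and det B = -6, so the characteristic polynomial is λ² − (1)λ + (-6) with roots -2 and 3.
Eigenvectors give P = [[-2, 3], [-1, 2]] with P⁻¹ = [[-2, 3], [-1, 2]], and B = P·diag(-2, 3)·P⁻¹.
Then B⁷ = P·diag(-128, 2187)·P⁻¹ = [[256, 6561], [128, 4374]] · [[-2, 3], [-1, 2]] = [[-7073, 13890], [-4630, 9132]].

[[-7073, 13890], [-4630, 9132]]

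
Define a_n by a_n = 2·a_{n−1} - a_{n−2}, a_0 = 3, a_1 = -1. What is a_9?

With companion matrix B = [[2, -1], [1, 0]], [a_n, a_{n−1}]ᵀ = B·[a_{n−1}, a_{n−2}]ᵀ, so [a_9, a_8]ᵀ = B⁸·[a_1, a_0]ᵀ.
B⁸ = [[9, -8], [8, -7]], giving [a_9, a_8]ᵀ = [[-33], [-29]].

-33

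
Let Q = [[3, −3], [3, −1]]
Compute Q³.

[[−18, 6], [−6, −10]]

Q² = [[0, −6], [6, −8]]
Q³ = [[−18, 6], [−6, −10]]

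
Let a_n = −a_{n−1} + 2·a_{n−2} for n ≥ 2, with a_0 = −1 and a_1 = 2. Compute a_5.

32

With companion matrix B = [[−1, 2], [1, 0]], [a_n, a_{n−1}]ᵀ = B·[a_{n−1}, a_{n−2}]ᵀ, so [a_5, a_4]ᵀ = B⁴·[a_1, a_0]ᵀ.
B⁴ = [[11, −10], [−5, 6]], giving [a_5, a_4]ᵀ = [[32], [−16]].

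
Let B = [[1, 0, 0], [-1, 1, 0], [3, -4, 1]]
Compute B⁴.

B = I + N where N = [[0, 0, 0], [-1, 0, 0], [3, -4, 0]] is strictly lower-triangular, so N³ = 0.
(I + N)⁴ = I + 4·N + 6·N² = [[1, 0, 0], [-4, 1, 0], [36, -16, 1]].

[[1, 0, 0], [-4, 1, 0], [36, -16, 1]]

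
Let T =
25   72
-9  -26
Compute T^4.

tr T = -1 and det T = -2, so the characteristic polynomial is λ² − (-1)λ + (-2) with roots 1 and -2.
Eigenvectors give P = [[-3, -8], [1, 3]] with P⁻¹ = [[-3, -8], [1, 3]], and T = P·diag(1, -2)·P⁻¹.
Then T^4 = P·diag(1, 16)·P⁻¹ = [[-3, -128], [1, 48]] · [[-3, -8], [1, 3]] = [[-119, -360], [45, 136]].

[[-119, -360], [45, 136]]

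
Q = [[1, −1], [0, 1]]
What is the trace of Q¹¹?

2

Q = I + N where N = [[0, −1], [0, 0]] is strictly upper-triangular, so N² = 0.
(I + N)¹¹ = I + 11·N = [[1, −11], [0, 1]].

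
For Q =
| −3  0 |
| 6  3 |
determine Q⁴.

tr Q = 0 and det Q = −9, so the characteristic polynomial is λ² − (0)λ + (−9) with roots −3 and 3.
Eigenvectors give P = [[−1, 0], [1, 1]] with P⁻¹ = [[−1, 0], [1, 1]], and Q = P·diag(−3, 3)·P⁻¹.
Then Q⁴ = P·diag(81, 81)·P⁻¹ = [[−81, 0], [81, 81]] · [[−1, 0], [1, 1]] = [[81, 0], [0, 81]].

[[81, 0], [0, 81]]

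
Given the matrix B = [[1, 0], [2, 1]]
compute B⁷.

[[1, 0], [14, 1]]

B = I + N where N = [[0, 0], [2, 0]] is strictly lower-triangular, so N² = 0.
(I + N)⁷ = I + 7·N = [[1, 0], [14, 1]].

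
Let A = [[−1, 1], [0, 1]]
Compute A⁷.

[[−1, 1], [0, 1]]

A² = I (check: tr A = 0 and det A = −1), so A⁷ = A since 7 is odd.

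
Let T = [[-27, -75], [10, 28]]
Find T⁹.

tr T = 1 and det T = -6, so the characteristic polynomial is λ² − (1)λ + (-6) with roots -2 and 3.
Eigenvectors give P = [[-3, 5], [1, -2]] with P⁻¹ = [[-2, -5], [-1, -3]], and T = P·diag(-2, 3)·P⁻¹.
Then T⁹ = P·diag(-512, 19683)·P⁻¹ = [[1536, 98415], [-512, -39366]] · [[-2, -5], [-1, -3]] = [[-101487, -302925], [40390, 120658]].

[[-101487, -302925], [40390, 120658]]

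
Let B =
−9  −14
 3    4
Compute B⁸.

[[44391, 88270], [−18915, −37574]]

tr B = −5 and det B = 6, so the characteristic polynomial is λ² − (−5)λ + (6) with roots −3 and −2.
Eigenvectors give P = [[−7, 2], [3, −1]] with P⁻¹ = [[−1, −2], [−3, −7]], and B = P·diag(−3, −2)·P⁻¹.
Then B⁸ = P·diag(6561, 256)·P⁻¹ = [[−45927, 512], [19683, −256]] · [[−1, −2], [−3, −7]] = [[44391, 88270], [−18915, −37574]].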